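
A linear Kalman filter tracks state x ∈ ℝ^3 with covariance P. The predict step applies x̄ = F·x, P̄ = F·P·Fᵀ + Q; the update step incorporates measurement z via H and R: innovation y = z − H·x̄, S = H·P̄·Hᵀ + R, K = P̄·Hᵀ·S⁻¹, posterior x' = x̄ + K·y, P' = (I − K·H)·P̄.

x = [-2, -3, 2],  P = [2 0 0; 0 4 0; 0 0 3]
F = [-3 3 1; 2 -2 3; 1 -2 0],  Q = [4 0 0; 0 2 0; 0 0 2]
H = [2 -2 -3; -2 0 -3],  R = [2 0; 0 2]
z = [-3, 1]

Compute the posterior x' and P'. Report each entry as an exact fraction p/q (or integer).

x' = [-5958/23315, 30953/23315, -180/4663]
P' = [103829/23315 195511/23315 -12754/4663; 195511/23315 389689/23315 -25396/4663; -12754/4663 -25396/4663 8780/4663]

x̄ = F·x = [-1, 8, 4]
P̄ = F·P·Fᵀ + Q = [61 -27 -30; -27 53 20; -30 20 20]
y = z − H·x̄ = [27, 11]
S = H·P̄·Hᵀ + R = [1454 -52; -52 66]
K = P̄·Hᵀ·S⁻¹ = [3973/23315 -8174/23315; -3708/23315 -5041/23315; -528/4663 -416/4663]
x' = x̄ + K·y = [-5958/23315, 30953/23315, -180/4663]
P' = (I − K·H)·P̄ = [103829/23315 195511/23315 -12754/4663; 195511/23315 389689/23315 -25396/4663; -12754/4663 -25396/4663 8780/4663]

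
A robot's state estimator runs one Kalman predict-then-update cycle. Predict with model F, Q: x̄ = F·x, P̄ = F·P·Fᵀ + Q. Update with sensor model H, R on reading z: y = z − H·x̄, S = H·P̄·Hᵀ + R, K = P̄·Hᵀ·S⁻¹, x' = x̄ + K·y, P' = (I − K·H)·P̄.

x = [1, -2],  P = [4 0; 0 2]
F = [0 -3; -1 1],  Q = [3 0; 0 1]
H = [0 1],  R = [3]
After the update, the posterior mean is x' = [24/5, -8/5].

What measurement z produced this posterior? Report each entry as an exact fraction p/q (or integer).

x̄ = F·x = [6, -3]
P̄ = F·P·Fᵀ + Q = [21 -6; -6 7]
S = H·P̄·Hᵀ + R = [10]
K = P̄·Hᵀ·S⁻¹ = [-3/5; 7/10]
x' − x̄ = [-6/5, 7/5] = K·y
y = (KᵀK)⁻¹·Kᵀ·(x' − x̄) = [2]
z = y + H·x̄ = [2] + [-3] = [-1]

z = [-1]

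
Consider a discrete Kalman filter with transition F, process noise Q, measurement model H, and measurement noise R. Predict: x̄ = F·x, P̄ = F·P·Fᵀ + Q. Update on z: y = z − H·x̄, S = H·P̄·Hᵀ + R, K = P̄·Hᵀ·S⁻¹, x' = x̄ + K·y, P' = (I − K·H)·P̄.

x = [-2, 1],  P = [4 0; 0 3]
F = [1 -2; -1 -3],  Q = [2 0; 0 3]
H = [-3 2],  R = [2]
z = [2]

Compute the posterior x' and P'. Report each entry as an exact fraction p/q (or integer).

x̄ = F·x = [-4, -1]
P̄ = F·P·Fᵀ + Q = [18 14; 14 34]
y = z − H·x̄ = [-8]
S = H·P̄·Hᵀ + R = [132]
K = P̄·Hᵀ·S⁻¹ = [-13/66; 13/66]
x' = x̄ + K·y = [-80/33, -85/33]
P' = (I − K·H)·P̄ = [425/33 631/33; 631/33 953/33]

x' = [-80/33, -85/33]
P' = [425/33 631/33; 631/33 953/33]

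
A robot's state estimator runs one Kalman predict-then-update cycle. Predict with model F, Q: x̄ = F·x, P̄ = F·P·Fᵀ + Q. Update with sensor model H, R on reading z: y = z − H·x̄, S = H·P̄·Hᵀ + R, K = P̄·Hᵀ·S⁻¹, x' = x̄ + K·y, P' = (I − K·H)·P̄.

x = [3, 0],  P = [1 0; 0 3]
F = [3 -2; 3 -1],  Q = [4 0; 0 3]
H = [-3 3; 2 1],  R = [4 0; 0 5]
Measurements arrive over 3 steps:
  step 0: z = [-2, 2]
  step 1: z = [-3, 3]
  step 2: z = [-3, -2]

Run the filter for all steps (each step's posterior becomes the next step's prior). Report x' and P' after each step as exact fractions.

step 0: x' = [1513/1332, 97/148], P' = [785/1332 65/148; 65/148 105/148]
step 1: x' = [62851/42862, 74887/128586], P' = [282539/514344 68729/171448; 68729/171448 115097/171448]
step 2: x' = [152489719/1743962676, -437091535/581320892], P' = [318829763/581320892 232278979/581320892; 232278979/581320892 389097267/581320892]

step 0: x̄ = F·x = [9, 9]
step 0: P̄ = F·P·Fᵀ + Q = [25 15; 15 15]
step 0: y = z − H·x̄ = [-2, -25]
step 0: S = H·P̄·Hᵀ + R = [94 -60; -60 180]
step 0: K = P̄·Hᵀ·S⁻¹ = [-25/222 431/1332; 15/74 47/148]
step 0: x' = x̄ + K·y = [1513/1332, 97/148]
step 0: P' = (I − K·H)·P̄ = [785/1332 65/148; 65/148 105/148]
step 1: x̄ = F·x = [931/444, 611/222]
step 1: P̄ = F·P·Fᵀ + Q = [1017/148 205/74; 205/74 236/37]
step 1: y = z − H·x̄ = [-735/148, -146/37]
step 1: S = H·P̄·Hᵀ + R = [10861/148 -510/37; -510/37 1848/37]
step 1: K = P̄·Hᵀ·S⁻¹ = [-2386/21431 154253/514344; 4347/21431 50511/171448]
step 1: x' = x̄ + K·y = [62851/42862, 74887/128586]
step 1: P' = (I − K·H)·P̄ = [282539/514344 68729/171448; 68729/171448 115097/171448]
step 2: x̄ = F·x = [415885/128586, 245386/64293]
step 2: P̄ = F·P·Fᵀ + Q = [1169049/171448 229625/85724; 229625/85724 266171/42862]
step 2: y = z − H·x̄ = [-203473/42862, -789857/64293]
step 2: S = H·P̄·Hᵀ + R = [12522889/171448 -610623/42862; -610623/42862 1054390/21431]
step 2: K = P̄·Hᵀ·S⁻¹ = [-16228272/145330223 173987701/581320892; 29403429/145330223 170731045/581320892]
step 2: x' = x̄ + K·y = [152489719/1743962676, -437091535/581320892]
step 2: P' = (I − K·H)·P̄ = [318829763/581320892 232278979/581320892; 232278979/581320892 389097267/581320892]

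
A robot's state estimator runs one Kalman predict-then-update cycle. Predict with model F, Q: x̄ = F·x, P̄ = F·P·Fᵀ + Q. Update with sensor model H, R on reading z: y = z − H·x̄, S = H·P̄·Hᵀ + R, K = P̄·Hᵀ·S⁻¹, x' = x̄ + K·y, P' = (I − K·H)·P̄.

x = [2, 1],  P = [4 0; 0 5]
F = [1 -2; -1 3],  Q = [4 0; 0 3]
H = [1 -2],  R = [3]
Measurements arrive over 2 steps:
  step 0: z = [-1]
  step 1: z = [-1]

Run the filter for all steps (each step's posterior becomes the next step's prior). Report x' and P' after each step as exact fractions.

step 0: x̄ = F·x = [0, 1]
step 0: P̄ = F·P·Fᵀ + Q = [28 -34; -34 52]
step 0: y = z − H·x̄ = [1]
step 0: S = H·P̄·Hᵀ + R = [375]
step 0: K = P̄·Hᵀ·S⁻¹ = [32/125; -46/125]
step 0: x' = x̄ + K·y = [32/125, 79/125]
step 0: P' = (I − K·H)·P̄ = [428/125 166/125; 166/125 152/125]
step 1: x̄ = F·x = [-126/125, 41/25]
step 1: P̄ = F·P·Fᵀ + Q = [872/125 -102/25; -102/25 47/5]
step 1: y = z − H·x̄ = [411/125]
step 1: S = H·P̄·Hᵀ + R = [7987/125]
step 1: K = P̄·Hᵀ·S⁻¹ = [1892/7987; -2860/7987]
step 1: x' = x̄ + K·y = [-1830/7987, 3695/7987]
step 1: P' = (I − K·H)·P̄ = [27080/7987 10702/7987; 10702/7987 9641/7987]

step 0: x' = [32/125, 79/125], P' = [428/125 166/125; 166/125 152/125]
step 1: x' = [-1830/7987, 3695/7987], P' = [27080/7987 10702/7987; 10702/7987 9641/7987]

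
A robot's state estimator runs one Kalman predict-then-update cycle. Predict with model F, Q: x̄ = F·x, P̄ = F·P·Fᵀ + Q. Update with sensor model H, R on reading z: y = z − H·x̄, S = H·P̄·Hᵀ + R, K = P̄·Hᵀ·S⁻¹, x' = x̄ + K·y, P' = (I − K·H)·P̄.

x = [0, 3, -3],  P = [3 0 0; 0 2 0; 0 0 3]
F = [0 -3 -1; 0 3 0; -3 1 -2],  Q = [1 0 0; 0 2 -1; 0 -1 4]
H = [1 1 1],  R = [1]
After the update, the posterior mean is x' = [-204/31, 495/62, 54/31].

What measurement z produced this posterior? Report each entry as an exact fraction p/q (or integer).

z = [3]

x̄ = F·x = [-6, 9, 9]
P̄ = F·P·Fᵀ + Q = [22 -18 0; -18 20 5; 0 5 45]
S = H·P̄·Hᵀ + R = [62]
K = P̄·Hᵀ·S⁻¹ = [2/31; 7/62; 25/31]
x' − x̄ = [-18/31, -63/62, -225/31] = K·y
y = (KᵀK)⁻¹·Kᵀ·(x' − x̄) = [-9]
z = y + H·x̄ = [-9] + [12] = [3]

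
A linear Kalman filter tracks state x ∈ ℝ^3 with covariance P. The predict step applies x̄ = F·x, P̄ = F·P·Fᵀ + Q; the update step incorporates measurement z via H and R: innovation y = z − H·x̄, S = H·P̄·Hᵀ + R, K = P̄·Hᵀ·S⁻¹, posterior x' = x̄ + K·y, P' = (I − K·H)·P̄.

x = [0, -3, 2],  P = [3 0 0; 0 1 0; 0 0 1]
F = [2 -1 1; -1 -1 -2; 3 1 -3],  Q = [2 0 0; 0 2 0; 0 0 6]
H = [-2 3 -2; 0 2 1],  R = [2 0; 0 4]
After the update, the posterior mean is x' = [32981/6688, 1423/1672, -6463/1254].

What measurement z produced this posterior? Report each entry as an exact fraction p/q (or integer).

z = [3, -3]

x̄ = F·x = [5, -1, -9]
P̄ = F·P·Fᵀ + Q = [16 -7 14; -7 10 -4; 14 -4 43]
S = H·P̄·Hᵀ + R = [572 -22; -22 71]
K = P̄·Hᵀ·S⁻¹ = [-1917/13376 -27/608; 337/3344 39/152; -511/2508 49/114]
x' − x̄ = [-459/6688, 3095/1672, 4823/1254] = K·y
y = (KᵀK)⁻¹·Kᵀ·(x' − x̄) = [-2, 8]
z = y + H·x̄ = [-2, 8] + [5, -11] = [3, -3]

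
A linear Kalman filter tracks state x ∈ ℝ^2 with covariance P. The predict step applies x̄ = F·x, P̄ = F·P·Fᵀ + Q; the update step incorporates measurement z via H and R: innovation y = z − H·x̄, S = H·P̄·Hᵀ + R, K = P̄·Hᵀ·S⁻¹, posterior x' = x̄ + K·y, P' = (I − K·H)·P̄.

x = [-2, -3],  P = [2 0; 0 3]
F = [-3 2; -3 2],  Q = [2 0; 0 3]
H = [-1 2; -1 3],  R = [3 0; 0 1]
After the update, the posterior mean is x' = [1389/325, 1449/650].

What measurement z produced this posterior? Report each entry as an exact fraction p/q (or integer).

x̄ = F·x = [0, 0]
P̄ = F·P·Fᵀ + Q = [32 30; 30 33]
S = H·P̄·Hᵀ + R = [47 80; 80 150]
K = P̄·Hᵀ·S⁻¹ = [-44/65 243/325; -12/65 363/650]
x' − x̄ = [1389/325, 1449/650] = K·y
y = (KᵀK)⁻¹·Kᵀ·(x' − x̄) = [-3, 3]
z = y + H·x̄ = [-3, 3] + [0, 0] = [-3, 3]

z = [-3, 3]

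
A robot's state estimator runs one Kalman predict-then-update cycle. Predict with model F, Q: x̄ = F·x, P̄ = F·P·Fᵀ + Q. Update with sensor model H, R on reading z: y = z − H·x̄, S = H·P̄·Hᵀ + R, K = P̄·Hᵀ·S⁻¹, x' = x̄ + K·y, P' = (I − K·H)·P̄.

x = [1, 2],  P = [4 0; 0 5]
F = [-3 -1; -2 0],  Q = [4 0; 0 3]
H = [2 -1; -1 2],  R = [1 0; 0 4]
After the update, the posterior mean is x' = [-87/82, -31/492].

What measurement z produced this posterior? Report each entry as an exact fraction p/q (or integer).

z = [-2, 1]

x̄ = F·x = [-5, -2]
P̄ = F·P·Fᵀ + Q = [45 24; 24 19]
S = H·P̄·Hᵀ + R = [104 -8; -8 29]
K = P̄·Hᵀ·S⁻¹ = [323/492 35/123; 953/2952 211/369]
x' − x̄ = [323/82, 953/492] = K·y
y = (KᵀK)⁻¹·Kᵀ·(x' − x̄) = [6, 0]
z = y + H·x̄ = [6, 0] + [-8, 1] = [-2, 1]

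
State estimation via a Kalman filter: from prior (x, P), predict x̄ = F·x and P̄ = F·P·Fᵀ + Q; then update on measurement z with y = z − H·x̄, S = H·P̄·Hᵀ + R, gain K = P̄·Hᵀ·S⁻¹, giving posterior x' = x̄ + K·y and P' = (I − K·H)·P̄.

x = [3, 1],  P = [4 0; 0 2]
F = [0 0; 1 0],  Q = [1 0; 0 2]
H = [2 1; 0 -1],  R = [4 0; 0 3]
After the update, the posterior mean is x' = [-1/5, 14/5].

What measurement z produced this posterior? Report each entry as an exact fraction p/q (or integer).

x̄ = F·x = [0, 3]
P̄ = F·P·Fᵀ + Q = [1 0; 0 6]
S = H·P̄·Hᵀ + R = [14 -6; -6 9]
K = P̄·Hᵀ·S⁻¹ = [1/5 2/15; 1/5 -8/15]
x' − x̄ = [-1/5, -1/5] = K·y
y = (KᵀK)⁻¹·Kᵀ·(x' − x̄) = [-1, 0]
z = y + H·x̄ = [-1, 0] + [3, -3] = [2, -3]

z = [2, -3]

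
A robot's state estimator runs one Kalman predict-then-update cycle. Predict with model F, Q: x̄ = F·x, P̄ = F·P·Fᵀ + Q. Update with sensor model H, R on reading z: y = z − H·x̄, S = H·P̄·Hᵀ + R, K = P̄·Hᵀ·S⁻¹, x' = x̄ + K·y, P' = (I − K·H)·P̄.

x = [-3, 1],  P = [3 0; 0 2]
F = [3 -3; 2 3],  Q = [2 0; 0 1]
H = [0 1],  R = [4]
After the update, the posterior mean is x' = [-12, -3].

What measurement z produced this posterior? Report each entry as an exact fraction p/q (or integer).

z = [-3]

x̄ = F·x = [-12, -3]
P̄ = F·P·Fᵀ + Q = [47 0; 0 31]
S = H·P̄·Hᵀ + R = [35]
K = P̄·Hᵀ·S⁻¹ = [0; 31/35]
x' − x̄ = [0, 0] = K·y
y = (KᵀK)⁻¹·Kᵀ·(x' − x̄) = [0]
z = y + H·x̄ = [0] + [-3] = [-3]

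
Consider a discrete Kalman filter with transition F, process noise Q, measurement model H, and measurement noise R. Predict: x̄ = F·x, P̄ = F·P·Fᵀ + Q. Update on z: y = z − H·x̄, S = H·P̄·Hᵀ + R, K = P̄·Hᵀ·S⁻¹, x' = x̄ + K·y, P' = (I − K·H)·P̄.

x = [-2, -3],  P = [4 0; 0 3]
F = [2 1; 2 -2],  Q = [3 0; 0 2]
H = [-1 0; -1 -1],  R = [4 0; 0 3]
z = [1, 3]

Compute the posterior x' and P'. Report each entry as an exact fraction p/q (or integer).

x' = [-1235/463, 56/463]
P' = [1252/463 -1060/463; -1060/463 2140/463]

x̄ = F·x = [-7, 2]
P̄ = F·P·Fᵀ + Q = [22 10; 10 30]
y = z − H·x̄ = [-6, -2]
S = H·P̄·Hᵀ + R = [26 32; 32 75]
K = P̄·Hᵀ·S⁻¹ = [-313/463 -64/463; 265/463 -360/463]
x' = x̄ + K·y = [-1235/463, 56/463]
P' = (I − K·H)·P̄ = [1252/463 -1060/463; -1060/463 2140/463]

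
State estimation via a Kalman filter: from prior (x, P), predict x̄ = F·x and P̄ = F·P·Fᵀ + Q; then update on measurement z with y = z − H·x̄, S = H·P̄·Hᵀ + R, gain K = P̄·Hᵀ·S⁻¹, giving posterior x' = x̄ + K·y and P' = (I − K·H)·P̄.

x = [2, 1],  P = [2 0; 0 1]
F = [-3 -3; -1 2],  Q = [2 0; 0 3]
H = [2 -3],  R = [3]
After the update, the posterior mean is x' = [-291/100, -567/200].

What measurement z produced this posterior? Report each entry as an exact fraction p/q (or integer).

x̄ = F·x = [-9, 0]
P̄ = F·P·Fᵀ + Q = [29 0; 0 9]
S = H·P̄·Hᵀ + R = [200]
K = P̄·Hᵀ·S⁻¹ = [29/100; -27/200]
x' − x̄ = [609/100, -567/200] = K·y
y = (KᵀK)⁻¹·Kᵀ·(x' − x̄) = [21]
z = y + H·x̄ = [21] + [-18] = [3]

z = [3]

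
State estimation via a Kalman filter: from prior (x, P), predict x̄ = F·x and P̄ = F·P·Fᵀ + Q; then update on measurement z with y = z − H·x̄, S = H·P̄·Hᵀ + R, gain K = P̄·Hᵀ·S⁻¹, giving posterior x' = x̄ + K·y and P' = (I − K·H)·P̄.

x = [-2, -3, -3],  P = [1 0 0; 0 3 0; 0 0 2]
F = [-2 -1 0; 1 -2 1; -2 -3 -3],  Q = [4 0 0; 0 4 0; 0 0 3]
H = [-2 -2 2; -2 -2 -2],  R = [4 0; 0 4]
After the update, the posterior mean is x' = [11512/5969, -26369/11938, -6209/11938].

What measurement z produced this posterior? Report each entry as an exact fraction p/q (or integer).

x̄ = F·x = [7, 1, 22]
P̄ = F·P·Fᵀ + Q = [11 4 13; 4 19 10; 13 10 52]
S = H·P̄·Hᵀ + R = [180 -56; -56 548]
K = P̄·Hᵀ·S⁻¹ = [-333/5969 -644/5969; -2243/11938 -1667/11938; 2923/11938 -2969/11938]
x' − x̄ = [-30271/5969, -38307/11938, -268845/11938] = K·y
y = (KᵀK)⁻¹·Kᵀ·(x' − x̄) = [-29, 62]
z = y + H·x̄ = [-29, 62] + [28, -60] = [-1, 2]

z = [-1, 2]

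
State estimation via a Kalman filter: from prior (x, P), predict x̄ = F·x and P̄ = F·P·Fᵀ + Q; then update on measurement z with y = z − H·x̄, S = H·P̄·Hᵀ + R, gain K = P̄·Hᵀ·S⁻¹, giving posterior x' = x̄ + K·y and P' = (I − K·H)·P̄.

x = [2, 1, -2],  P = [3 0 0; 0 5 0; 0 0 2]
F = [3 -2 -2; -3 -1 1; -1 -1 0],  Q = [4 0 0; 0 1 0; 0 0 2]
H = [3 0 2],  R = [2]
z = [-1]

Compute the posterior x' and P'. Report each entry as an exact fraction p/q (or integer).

x' = [1279/585, -920/117, -2192/585]
P' = [2474/585 -1204/117 -3532/585; -1204/117 3850/117 1799/117; -3532/585 1799/117 5321/585]

x̄ = F·x = [8, -9, -3]
P̄ = F·P·Fᵀ + Q = [59 -21 1; -21 35 14; 1 14 10]
y = z − H·x̄ = [-19]
S = H·P̄·Hᵀ + R = [585]
K = P̄·Hᵀ·S⁻¹ = [179/585; -7/117; 23/585]
x' = x̄ + K·y = [1279/585, -920/117, -2192/585]
P' = (I − K·H)·P̄ = [2474/585 -1204/117 -3532/585; -1204/117 3850/117 1799/117; -3532/585 1799/117 5321/585]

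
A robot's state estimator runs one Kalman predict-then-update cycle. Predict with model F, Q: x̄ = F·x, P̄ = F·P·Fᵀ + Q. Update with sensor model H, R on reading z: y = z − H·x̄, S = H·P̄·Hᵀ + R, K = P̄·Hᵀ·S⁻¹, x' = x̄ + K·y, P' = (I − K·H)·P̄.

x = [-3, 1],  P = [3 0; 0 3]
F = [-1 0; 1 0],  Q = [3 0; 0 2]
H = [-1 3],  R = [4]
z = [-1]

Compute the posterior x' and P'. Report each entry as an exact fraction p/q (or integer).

x' = [54/73, -21/73]
P' = [213/73 51/73; 51/73 41/73]

x̄ = F·x = [3, -3]
P̄ = F·P·Fᵀ + Q = [6 -3; -3 5]
y = z − H·x̄ = [11]
S = H·P̄·Hᵀ + R = [73]
K = P̄·Hᵀ·S⁻¹ = [-15/73; 18/73]
x' = x̄ + K·y = [54/73, -21/73]
P' = (I − K·H)·P̄ = [213/73 51/73; 51/73 41/73]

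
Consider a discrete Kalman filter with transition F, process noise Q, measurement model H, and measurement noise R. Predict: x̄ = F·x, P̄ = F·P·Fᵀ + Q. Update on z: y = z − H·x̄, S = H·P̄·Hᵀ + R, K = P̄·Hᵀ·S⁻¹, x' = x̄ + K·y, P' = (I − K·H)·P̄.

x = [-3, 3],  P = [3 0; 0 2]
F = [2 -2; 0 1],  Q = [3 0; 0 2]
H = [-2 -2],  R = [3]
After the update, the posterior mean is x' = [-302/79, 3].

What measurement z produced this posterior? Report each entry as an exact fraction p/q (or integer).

z = [1]

x̄ = F·x = [-12, 3]
P̄ = F·P·Fᵀ + Q = [23 -4; -4 4]
S = H·P̄·Hᵀ + R = [79]
K = P̄·Hᵀ·S⁻¹ = [-38/79; 0]
x' − x̄ = [646/79, 0] = K·y
y = (KᵀK)⁻¹·Kᵀ·(x' − x̄) = [-17]
z = y + H·x̄ = [-17] + [18] = [1]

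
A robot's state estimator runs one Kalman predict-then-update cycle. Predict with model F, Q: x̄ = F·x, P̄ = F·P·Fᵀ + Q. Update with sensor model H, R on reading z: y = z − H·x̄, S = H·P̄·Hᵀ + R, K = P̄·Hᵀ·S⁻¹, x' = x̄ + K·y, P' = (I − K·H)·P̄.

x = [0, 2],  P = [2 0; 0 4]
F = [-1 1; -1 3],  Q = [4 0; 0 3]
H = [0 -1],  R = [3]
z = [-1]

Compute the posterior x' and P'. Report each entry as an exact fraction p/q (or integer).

x' = [9/22, 59/44]
P' = [61/11 21/22; 21/22 123/44]

x̄ = F·x = [2, 6]
P̄ = F·P·Fᵀ + Q = [10 14; 14 41]
y = z − H·x̄ = [5]
S = H·P̄·Hᵀ + R = [44]
K = P̄·Hᵀ·S⁻¹ = [-7/22; -41/44]
x' = x̄ + K·y = [9/22, 59/44]
P' = (I − K·H)·P̄ = [61/11 21/22; 21/22 123/44]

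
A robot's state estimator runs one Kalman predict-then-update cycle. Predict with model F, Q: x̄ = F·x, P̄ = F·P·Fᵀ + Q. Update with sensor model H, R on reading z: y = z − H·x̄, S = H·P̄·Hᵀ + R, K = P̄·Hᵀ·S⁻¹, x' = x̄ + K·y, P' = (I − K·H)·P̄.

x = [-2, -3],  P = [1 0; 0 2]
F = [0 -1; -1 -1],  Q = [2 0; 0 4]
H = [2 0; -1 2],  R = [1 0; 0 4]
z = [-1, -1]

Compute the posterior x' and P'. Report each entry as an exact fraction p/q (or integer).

x' = [-5/17, -9/119]
P' = [4/17 2/17; 2/17 109/119]

x̄ = F·x = [3, 5]
P̄ = F·P·Fᵀ + Q = [4 2; 2 7]
y = z − H·x̄ = [-7, -8]
S = H·P̄·Hᵀ + R = [17 0; 0 28]
K = P̄·Hᵀ·S⁻¹ = [8/17 0; 4/17 3/7]
x' = x̄ + K·y = [-5/17, -9/119]
P' = (I − K·H)·P̄ = [4/17 2/17; 2/17 109/119]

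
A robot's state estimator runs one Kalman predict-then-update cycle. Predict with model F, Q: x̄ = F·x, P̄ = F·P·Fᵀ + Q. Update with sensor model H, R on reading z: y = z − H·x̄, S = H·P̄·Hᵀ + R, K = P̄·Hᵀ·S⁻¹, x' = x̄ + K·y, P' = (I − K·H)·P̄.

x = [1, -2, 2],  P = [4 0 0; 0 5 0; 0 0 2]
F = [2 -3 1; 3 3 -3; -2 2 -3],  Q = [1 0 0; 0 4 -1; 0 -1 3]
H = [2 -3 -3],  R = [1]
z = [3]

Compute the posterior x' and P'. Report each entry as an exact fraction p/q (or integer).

x̄ = F·x = [10, -9, -12]
P̄ = F·P·Fᵀ + Q = [64 -27 -52; -27 103 23; -52 23 57]
y = z − H·x̄ = [-80]
S = H·P̄·Hᵀ + R = [3059]
K = P̄·Hᵀ·S⁻¹ = [365/3059; -432/3059; -344/3059]
x' = x̄ + K·y = [1390/3059, 7029/3059, -9188/3059]
P' = (I − K·H)·P̄ = [62551/3059 75087/3059 -33508/3059; 75087/3059 128453/3059 -78251/3059; -33508/3059 -78251/3059 56027/3059]

x' = [1390/3059, 7029/3059, -9188/3059]
P' = [62551/3059 75087/3059 -33508/3059; 75087/3059 128453/3059 -78251/3059; -33508/3059 -78251/3059 56027/3059]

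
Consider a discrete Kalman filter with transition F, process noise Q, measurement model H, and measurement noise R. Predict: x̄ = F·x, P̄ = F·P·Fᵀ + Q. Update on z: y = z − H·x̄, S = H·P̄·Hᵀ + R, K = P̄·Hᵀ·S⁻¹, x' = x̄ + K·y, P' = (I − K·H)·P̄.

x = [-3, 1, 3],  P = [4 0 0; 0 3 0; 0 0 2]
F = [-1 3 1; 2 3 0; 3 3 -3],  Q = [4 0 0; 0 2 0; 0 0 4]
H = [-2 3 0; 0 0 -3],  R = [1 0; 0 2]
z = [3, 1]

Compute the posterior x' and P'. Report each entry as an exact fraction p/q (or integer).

x̄ = F·x = [9, -3, -15]
P̄ = F·P·Fᵀ + Q = [37 19 9; 19 45 51; 9 51 85]
y = z − H·x̄ = [30, -44]
S = H·P̄·Hᵀ + R = [326 -405; -405 767]
K = P̄·Hᵀ·S⁻¹ = [-23974/86017 -15687/86017; 12434/86017 -10593/86017; 270/86017 -28455/86017]
x' = x̄ + K·y = [745161/86017, 581061/86017, -30135/86017]
P' = (I − K·H)·P̄ = [2351522/86017 1559690/86017 10458/86017; 1559690/86017 1043938/86017 7062/86017; 10458/86017 7062/86017 18970/86017]

x' = [745161/86017, 581061/86017, -30135/86017]
P' = [2351522/86017 1559690/86017 10458/86017; 1559690/86017 1043938/86017 7062/86017; 10458/86017 7062/86017 18970/86017]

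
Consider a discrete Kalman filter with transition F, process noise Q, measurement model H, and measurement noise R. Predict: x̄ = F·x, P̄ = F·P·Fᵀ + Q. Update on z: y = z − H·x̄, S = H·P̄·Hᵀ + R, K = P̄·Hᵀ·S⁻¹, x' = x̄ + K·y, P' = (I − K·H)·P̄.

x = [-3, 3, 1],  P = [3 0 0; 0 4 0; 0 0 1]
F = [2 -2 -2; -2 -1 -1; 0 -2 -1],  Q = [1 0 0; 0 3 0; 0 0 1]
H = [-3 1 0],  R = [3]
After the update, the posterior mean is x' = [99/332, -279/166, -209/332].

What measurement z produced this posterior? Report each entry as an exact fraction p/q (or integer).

z = [-3]

x̄ = F·x = [-14, 2, -7]
P̄ = F·P·Fᵀ + Q = [33 -2 18; -2 20 9; 18 9 18]
S = H·P̄·Hᵀ + R = [332]
K = P̄·Hᵀ·S⁻¹ = [-101/332; 13/166; -45/332]
x' − x̄ = [4747/332, -611/166, 2115/332] = K·y
y = (KᵀK)⁻¹·Kᵀ·(x' − x̄) = [-47]
z = y + H·x̄ = [-47] + [44] = [-3]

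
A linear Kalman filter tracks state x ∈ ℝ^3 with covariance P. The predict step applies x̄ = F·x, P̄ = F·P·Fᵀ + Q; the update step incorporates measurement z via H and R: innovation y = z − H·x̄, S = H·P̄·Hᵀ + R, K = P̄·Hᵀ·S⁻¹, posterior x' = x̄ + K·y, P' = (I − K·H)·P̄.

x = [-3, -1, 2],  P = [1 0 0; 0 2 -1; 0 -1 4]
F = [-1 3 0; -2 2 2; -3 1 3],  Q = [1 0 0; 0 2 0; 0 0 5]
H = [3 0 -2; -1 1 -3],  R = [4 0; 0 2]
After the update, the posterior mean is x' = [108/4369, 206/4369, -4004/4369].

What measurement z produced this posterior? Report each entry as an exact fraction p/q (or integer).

x̄ = F·x = [0, 8, 14]
P̄ = F·P·Fᵀ + Q = [20 8 0; 8 22 26; 0 26 46]
S = H·P̄·Hᵀ + R = [368 188; 188 286]
K = P̄·Hᵀ·S⁻¹ = [2427/8738 -981/4369; 503/8738 -1143/4369; -657/8738 -1495/4369]
x' − x̄ = [108/4369, -34746/4369, -65170/4369] = K·y
y = (KᵀK)⁻¹·Kᵀ·(x' − x̄) = [30, 37]
z = y + H·x̄ = [30, 37] + [-28, -34] = [2, 3]

z = [2, 3]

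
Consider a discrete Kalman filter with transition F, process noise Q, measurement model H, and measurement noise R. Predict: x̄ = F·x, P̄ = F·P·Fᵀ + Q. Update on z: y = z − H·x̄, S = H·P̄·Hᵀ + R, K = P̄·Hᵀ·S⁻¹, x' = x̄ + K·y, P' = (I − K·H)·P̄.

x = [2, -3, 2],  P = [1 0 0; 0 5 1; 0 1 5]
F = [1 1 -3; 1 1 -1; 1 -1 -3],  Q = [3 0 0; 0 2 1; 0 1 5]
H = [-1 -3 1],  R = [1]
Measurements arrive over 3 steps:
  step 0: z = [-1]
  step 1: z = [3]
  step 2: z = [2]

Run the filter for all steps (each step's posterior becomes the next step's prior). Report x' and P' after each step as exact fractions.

step 0: x̄ = F·x = [-7, -3, -1]
step 0: P̄ = F·P·Fᵀ + Q = [48 17 41; 17 11 10; 41 10 62]
step 0: y = z − H·x̄ = [-16]
step 0: S = H·P̄·Hᵀ + R = [170]
step 0: K = P̄·Hᵀ·S⁻¹ = [-29/85; -4/17; -9/170]
step 0: x' = x̄ + K·y = [-131/85, 13/17, -13/85]
step 0: P' = (I − K·H)·P̄ = [2398/85 57/17 3224/85; 57/17 27/17 134/17; 3224/85 134/17 10459/170]
step 1: x̄ = F·x = [-27/85, -53/85, -157/85]
step 1: P̄ = F·P·Fᵀ + Q = [54119/170 6431/170 59969/170; 6431/170 1429/170 7601/170; 59969/170 7601/170 68259/170]
step 1: y = z − H·x̄ = [226/85]
step 1: S = H·P̄·Hᵀ + R = [8451/170]
step 1: K = P̄·Hᵀ·S⁻¹ = [-4481/2817; -1039/2817; -14513/8451]
step 1: x' = x̄ + K·y = [-12809/2817, -4519/2817, -54197/8451]
step 1: P' = (I − K·H)·P̄ = [180814/939 8135/939 611176/2817; 8135/939 1543/939 37253/2817; 611176/2817 37253/2817 2154292/8451]
step 2: x̄ = F·x = [36869/2817, 2213/8451, 45907/2817]
step 2: P̄ = F·P·Fᵀ + Q = [1058878/939 156457/2817 1111211/939; 156457/2817 68263/8451 175712/2817; 1111211/939 175712/2817 1177228/939]
step 2: y = z − H·x̄ = [-397/939]
step 2: S = H·P̄·Hᵀ + R = [14792/313]
step 2: K = P̄·Hᵀ·S⁻¹ = [-8677/3698; -2042/5547; -36565/14792]
step 2: x' = x̄ + K·y = [468613/33282, 20843/49923, 2308643/133128]
step 2: P' = (I − K·H)·P̄ = [4811896/5547 244945/16641 10087651/11094; 244945/16641 83527/49923 322346/16641; 10087651/11094 322346/16641 42819677/44376]

step 0: x' = [-131/85, 13/17, -13/85], P' = [2398/85 57/17 3224/85; 57/17 27/17 134/17; 3224/85 134/17 10459/170]
step 1: x' = [-12809/2817, -4519/2817, -54197/8451], P' = [180814/939 8135/939 611176/2817; 8135/939 1543/939 37253/2817; 611176/2817 37253/2817 2154292/8451]
step 2: x' = [468613/33282, 20843/49923, 2308643/133128], P' = [4811896/5547 244945/16641 10087651/11094; 244945/16641 83527/49923 322346/16641; 10087651/11094 322346/16641 42819677/44376]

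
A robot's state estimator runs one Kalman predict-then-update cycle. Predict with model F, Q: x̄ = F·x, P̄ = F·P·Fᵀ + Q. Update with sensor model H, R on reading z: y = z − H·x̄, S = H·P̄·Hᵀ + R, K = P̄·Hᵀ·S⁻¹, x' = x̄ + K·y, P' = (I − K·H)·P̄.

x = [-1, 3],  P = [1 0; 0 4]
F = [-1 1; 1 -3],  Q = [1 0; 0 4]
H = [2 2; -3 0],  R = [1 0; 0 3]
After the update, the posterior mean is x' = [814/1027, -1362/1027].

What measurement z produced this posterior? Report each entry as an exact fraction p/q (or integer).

z = [-1, -2]

x̄ = F·x = [4, -10]
P̄ = F·P·Fᵀ + Q = [6 -13; -13 41]
S = H·P̄·Hᵀ + R = [85 42; 42 57]
K = P̄·Hᵀ·S⁻¹ = [-14/1027 -314/1027; 518/1027 321/1027]
x' − x̄ = [-3294/1027, 8908/1027] = K·y
y = (KᵀK)⁻¹·Kᵀ·(x' − x̄) = [11, 10]
z = y + H·x̄ = [11, 10] + [-12, -12] = [-1, -2]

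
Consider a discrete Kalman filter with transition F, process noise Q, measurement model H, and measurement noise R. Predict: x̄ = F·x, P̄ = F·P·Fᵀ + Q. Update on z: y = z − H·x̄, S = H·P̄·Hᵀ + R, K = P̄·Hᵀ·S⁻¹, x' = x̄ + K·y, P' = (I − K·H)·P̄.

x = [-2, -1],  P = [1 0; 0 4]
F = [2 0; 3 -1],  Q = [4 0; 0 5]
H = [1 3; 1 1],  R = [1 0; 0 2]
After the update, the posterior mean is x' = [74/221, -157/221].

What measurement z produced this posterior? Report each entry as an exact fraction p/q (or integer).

x̄ = F·x = [-4, -5]
P̄ = F·P·Fᵀ + Q = [8 6; 6 18]
S = H·P̄·Hᵀ + R = [207 86; 86 40]
K = P̄·Hᵀ·S⁻¹ = [-41/221 331/442; 84/221 -48/221]
x' − x̄ = [958/221, 948/221] = K·y
y = (KᵀK)⁻¹·Kᵀ·(x' − x̄) = [17, 10]
z = y + H·x̄ = [17, 10] + [-19, -9] = [-2, 1]

z = [-2, 1]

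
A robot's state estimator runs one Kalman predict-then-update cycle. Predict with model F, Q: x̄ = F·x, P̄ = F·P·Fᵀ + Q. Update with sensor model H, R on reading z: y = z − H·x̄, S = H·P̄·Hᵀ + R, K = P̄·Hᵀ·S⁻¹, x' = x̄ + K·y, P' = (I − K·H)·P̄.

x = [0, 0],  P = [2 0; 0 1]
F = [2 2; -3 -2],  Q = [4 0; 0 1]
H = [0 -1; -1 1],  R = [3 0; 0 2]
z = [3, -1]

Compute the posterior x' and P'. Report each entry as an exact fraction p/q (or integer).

x̄ = F·x = [0, 0]
P̄ = F·P·Fᵀ + Q = [16 -16; -16 23]
y = z − H·x̄ = [3, -1]
S = H·P̄·Hᵀ + R = [26 -39; -39 73]
K = P̄·Hᵀ·S⁻¹ = [-80/377 -16/29; -158/377 9/29]
x' = x̄ + K·y = [-32/377, -591/377]
P' = (I − K·H)·P̄ = [656/377 240/377; 240/377 474/377]

x' = [-32/377, -591/377]
P' = [656/377 240/377; 240/377 474/377]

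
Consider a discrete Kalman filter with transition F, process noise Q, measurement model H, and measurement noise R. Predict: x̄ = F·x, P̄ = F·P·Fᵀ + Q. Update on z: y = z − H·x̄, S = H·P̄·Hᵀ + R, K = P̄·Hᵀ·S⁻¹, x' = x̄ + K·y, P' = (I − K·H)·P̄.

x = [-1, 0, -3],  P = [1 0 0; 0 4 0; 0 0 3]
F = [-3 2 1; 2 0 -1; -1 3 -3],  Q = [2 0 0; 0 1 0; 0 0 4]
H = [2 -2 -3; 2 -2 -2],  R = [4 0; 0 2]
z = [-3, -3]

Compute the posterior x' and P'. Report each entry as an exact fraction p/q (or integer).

x' = [-1957/1483, -2434/4449, 2815/4449]
P' = [8430/1483 100/1483 6896/1483; 100/1483 13523/8898 -5143/4449; 6896/1483 -5143/4449 22258/4449]

x̄ = F·x = [0, 1, 10]
P̄ = F·P·Fᵀ + Q = [30 -9 18; -9 8 7; 18 7 68]
y = z − H·x̄ = [29, 19]
S = H·P̄·Hᵀ + R = [708 522; 522 410]
K = P̄·Hᵀ·S⁻¹ = [-1007/1483 1434/1483; 1253/8898 -879/2966; -3778/4449 1191/1483]
x' = x̄ + K·y = [-1957/1483, -2434/4449, 2815/4449]
P' = (I − K·H)·P̄ = [8430/1483 100/1483 6896/1483; 100/1483 13523/8898 -5143/4449; 6896/1483 -5143/4449 22258/4449]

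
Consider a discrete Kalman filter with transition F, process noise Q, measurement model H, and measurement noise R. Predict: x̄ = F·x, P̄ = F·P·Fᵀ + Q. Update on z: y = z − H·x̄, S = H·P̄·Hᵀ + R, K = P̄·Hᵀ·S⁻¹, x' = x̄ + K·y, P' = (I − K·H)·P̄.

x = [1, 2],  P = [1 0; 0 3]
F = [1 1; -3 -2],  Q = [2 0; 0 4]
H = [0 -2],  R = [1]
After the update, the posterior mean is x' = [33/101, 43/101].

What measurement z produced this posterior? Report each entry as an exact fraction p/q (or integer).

z = [-1]

x̄ = F·x = [3, -7]
P̄ = F·P·Fᵀ + Q = [6 -9; -9 25]
S = H·P̄·Hᵀ + R = [101]
K = P̄·Hᵀ·S⁻¹ = [18/101; -50/101]
x' − x̄ = [-270/101, 750/101] = K·y
y = (KᵀK)⁻¹·Kᵀ·(x' − x̄) = [-15]
z = y + H·x̄ = [-15] + [14] = [-1]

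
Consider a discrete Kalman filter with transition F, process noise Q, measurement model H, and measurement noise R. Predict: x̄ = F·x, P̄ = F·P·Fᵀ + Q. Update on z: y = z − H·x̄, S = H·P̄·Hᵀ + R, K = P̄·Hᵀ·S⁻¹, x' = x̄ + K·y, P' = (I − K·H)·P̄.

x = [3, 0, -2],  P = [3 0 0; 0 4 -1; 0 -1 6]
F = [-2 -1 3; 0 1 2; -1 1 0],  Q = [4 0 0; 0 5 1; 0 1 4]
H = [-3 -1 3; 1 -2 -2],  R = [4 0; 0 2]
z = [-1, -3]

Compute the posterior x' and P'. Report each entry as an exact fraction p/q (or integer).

x' = [-100769/34638, 41224/17319, -27695/11546]
P' = [119663/17319 -39176/17319 33439/5773; -39176/17319 43285/34638 -23559/11546; 33439/5773 -23559/11546 59193/11546]

x̄ = F·x = [-12, -4, -3]
P̄ = F·P·Fᵀ + Q = [80 31 -1; 31 29 3; -1 3 11]
y = z − H·x̄ = [-32, -5]
S = H·P̄·Hᵀ + R = [1038 -114; -114 146]
K = P̄·Hᵀ·S⁻¹ = [-9431/34638 -873/11546; -5065/34638 -1964/5773; 63/5773 -2195/11546]
x' = x̄ + K·y = [-100769/34638, 41224/17319, -27695/11546]
P' = (I − K·H)·P̄ = [119663/17319 -39176/17319 33439/5773; -39176/17319 43285/34638 -23559/11546; 33439/5773 -23559/11546 59193/11546]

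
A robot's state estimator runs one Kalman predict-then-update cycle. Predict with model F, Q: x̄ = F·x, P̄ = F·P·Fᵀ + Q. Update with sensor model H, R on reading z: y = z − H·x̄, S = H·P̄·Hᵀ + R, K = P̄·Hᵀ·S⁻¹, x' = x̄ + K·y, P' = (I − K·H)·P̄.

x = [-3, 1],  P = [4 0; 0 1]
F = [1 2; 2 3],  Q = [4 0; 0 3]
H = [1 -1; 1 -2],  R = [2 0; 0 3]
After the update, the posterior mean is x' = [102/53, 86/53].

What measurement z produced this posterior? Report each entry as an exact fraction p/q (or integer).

x̄ = F·x = [-1, -3]
P̄ = F·P·Fᵀ + Q = [12 14; 14 28]
S = H·P̄·Hᵀ + R = [14 26; 26 71]
K = P̄·Hᵀ·S⁻¹ = [137/159 -86/159; 49/159 -112/159]
x' − x̄ = [155/53, 245/53] = K·y
y = (KᵀK)⁻¹·Kᵀ·(x' − x̄) = [-1, -7]
z = y + H·x̄ = [-1, -7] + [2, 5] = [1, -2]

z = [1, -2]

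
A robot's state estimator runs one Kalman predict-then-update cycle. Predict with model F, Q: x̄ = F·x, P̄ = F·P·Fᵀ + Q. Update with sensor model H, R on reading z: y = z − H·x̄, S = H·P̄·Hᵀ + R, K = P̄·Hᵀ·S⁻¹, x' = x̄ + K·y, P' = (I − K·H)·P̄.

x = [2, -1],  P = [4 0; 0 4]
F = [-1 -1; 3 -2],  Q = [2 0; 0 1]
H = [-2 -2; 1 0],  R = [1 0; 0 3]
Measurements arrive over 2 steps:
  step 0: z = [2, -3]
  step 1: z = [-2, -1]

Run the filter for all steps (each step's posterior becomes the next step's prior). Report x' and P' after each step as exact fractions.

step 0: x̄ = F·x = [-1, 8]
step 0: P̄ = F·P·Fᵀ + Q = [10 -4; -4 53]
step 0: y = z − H·x̄ = [16, -2]
step 0: S = H·P̄·Hᵀ + R = [221 -12; -12 13]
step 0: K = P̄·Hᵀ·S⁻¹ = [-36/2729 2066/2729; -1322/2729 -2060/2729]
step 0: x' = x̄ + K·y = [-7437/2729, 4800/2729]
step 0: P' = (I − K·H)·P̄ = [6198/2729 -6180/2729; -6180/2729 6841/2729]
step 1: x̄ = F·x = [2637/2729, -31911/2729]
step 1: P̄ = F·P·Fᵀ + Q = [6137/2729 1268/2729; 1268/2729 160035/2729]
step 1: y = z − H·x̄ = [-64006/2729, -5366/2729]
step 1: S = H·P̄·Hᵀ + R = [677561/2729 -14810/2729; -14810/2729 14324/2729]
step 1: K = P̄·Hᵀ·S⁻¹ = [-7405/579336 481111/1158672; -105401/217251 -179491/434502]
step 1: x' = x̄ + K·y = [86827/193112, 12018/24139]
step 1: P' = (I − K·H)·P̄ = [481111/386224 -179491/144834; -179491/144834 321937/217251]

step 0: x' = [-7437/2729, 4800/2729], P' = [6198/2729 -6180/2729; -6180/2729 6841/2729]
step 1: x' = [86827/193112, 12018/24139], P' = [481111/386224 -179491/144834; -179491/144834 321937/217251]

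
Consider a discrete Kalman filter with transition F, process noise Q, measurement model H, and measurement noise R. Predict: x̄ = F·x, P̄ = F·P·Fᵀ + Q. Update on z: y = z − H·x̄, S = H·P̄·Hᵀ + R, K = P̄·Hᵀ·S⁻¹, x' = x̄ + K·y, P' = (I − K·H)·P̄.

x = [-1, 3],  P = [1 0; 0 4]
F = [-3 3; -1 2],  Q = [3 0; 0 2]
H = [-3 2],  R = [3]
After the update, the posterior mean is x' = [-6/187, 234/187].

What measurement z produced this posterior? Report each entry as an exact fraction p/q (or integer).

x̄ = F·x = [12, 7]
P̄ = F·P·Fᵀ + Q = [48 27; 27 19]
S = H·P̄·Hᵀ + R = [187]
K = P̄·Hᵀ·S⁻¹ = [-90/187; -43/187]
x' − x̄ = [-2250/187, -1075/187] = K·y
y = (KᵀK)⁻¹·Kᵀ·(x' − x̄) = [25]
z = y + H·x̄ = [25] + [-22] = [3]

z = [3]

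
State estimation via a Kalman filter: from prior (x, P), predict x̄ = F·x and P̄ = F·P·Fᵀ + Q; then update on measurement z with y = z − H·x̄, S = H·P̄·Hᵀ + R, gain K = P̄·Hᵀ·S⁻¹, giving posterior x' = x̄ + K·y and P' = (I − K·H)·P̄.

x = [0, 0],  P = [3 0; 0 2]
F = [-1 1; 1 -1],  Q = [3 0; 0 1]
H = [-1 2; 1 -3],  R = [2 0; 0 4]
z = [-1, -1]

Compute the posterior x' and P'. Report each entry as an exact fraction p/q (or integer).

x' = [1/3, 8/141]
P' = [2 2/3; 2/3 62/141]

x̄ = F·x = [0, 0]
P̄ = F·P·Fᵀ + Q = [8 -5; -5 6]
y = z − H·x̄ = [-1, -1]
S = H·P̄·Hᵀ + R = [54 -69; -69 96]
K = P̄·Hᵀ·S⁻¹ = [-1/3 0; 5/47 -23/141]
x' = x̄ + K·y = [1/3, 8/141]
P' = (I − K·H)·P̄ = [2 2/3; 2/3 62/141]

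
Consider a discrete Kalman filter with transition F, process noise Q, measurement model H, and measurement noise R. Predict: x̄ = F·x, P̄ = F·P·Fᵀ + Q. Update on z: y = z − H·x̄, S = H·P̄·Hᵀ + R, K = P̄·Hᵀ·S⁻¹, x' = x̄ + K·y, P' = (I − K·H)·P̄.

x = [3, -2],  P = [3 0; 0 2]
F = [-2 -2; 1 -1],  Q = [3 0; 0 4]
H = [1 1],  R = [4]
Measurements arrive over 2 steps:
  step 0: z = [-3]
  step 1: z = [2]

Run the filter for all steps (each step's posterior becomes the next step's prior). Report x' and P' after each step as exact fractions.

step 0: x' = [-95/16, 59/16], P' = [295/32 -211/32; -211/32 239/32]
step 1: x' = [2493/383, -1955/383], P' = [5053/383 -4621/383; -4621/383 5593/383]

step 0: x̄ = F·x = [-2, 5]
step 0: P̄ = F·P·Fᵀ + Q = [23 -2; -2 9]
step 0: y = z − H·x̄ = [-6]
step 0: S = H·P̄·Hᵀ + R = [32]
step 0: K = P̄·Hᵀ·S⁻¹ = [21/32; 7/32]
step 0: x' = x̄ + K·y = [-95/16, 59/16]
step 0: P' = (I − K·H)·P̄ = [295/32 -211/32; -211/32 239/32]
step 1: x̄ = F·x = [9/2, -77/8]
step 1: P̄ = F·P·Fᵀ + Q = [17 -7/2; -7/2 271/8]
step 1: y = z − H·x̄ = [57/8]
step 1: S = H·P̄·Hᵀ + R = [383/8]
step 1: K = P̄·Hᵀ·S⁻¹ = [108/383; 243/383]
step 1: x' = x̄ + K·y = [2493/383, -1955/383]
step 1: P' = (I − K·H)·P̄ = [5053/383 -4621/383; -4621/383 5593/383]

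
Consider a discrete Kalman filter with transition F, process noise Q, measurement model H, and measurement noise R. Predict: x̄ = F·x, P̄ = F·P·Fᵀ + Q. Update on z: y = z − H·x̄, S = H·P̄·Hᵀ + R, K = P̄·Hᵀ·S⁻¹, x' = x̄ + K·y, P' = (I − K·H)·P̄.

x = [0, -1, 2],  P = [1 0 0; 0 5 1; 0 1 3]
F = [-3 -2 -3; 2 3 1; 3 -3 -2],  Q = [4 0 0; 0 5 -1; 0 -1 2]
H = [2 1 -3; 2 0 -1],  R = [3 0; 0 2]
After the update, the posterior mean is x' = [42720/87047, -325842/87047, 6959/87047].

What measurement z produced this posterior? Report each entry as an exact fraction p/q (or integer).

x̄ = F·x = [-4, -1, -1]
P̄ = F·P·Fᵀ + Q = [72 -56 52; -56 63 -55; 52 -55 80]
S = H·P̄·Hᵀ + R = [556 55; 55 162]
K = P̄·Hᵀ·S⁻¹ = [-16076/87047 54892/87047; 21927/87047 -38072/87047; -32262/87047 23849/87047]
x' − x̄ = [390908/87047, -238795/87047, 94006/87047] = K·y
y = (KᵀK)⁻¹·Kᵀ·(x' − x̄) = [3, 8]
z = y + H·x̄ = [3, 8] + [-6, -7] = [-3, 1]

z = [-3, 1]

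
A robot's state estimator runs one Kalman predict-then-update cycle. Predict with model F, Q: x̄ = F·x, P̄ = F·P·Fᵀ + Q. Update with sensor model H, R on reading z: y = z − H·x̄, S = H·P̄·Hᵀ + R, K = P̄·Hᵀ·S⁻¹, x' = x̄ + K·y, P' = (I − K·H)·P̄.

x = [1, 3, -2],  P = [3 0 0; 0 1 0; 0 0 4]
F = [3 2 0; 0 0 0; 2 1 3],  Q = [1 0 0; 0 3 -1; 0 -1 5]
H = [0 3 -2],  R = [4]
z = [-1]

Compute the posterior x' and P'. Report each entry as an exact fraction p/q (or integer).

x̄ = F·x = [9, 0, -1]
P̄ = F·P·Fᵀ + Q = [32 0 20; 0 3 -1; 20 -1 54]
y = z − H·x̄ = [-3]
S = H·P̄·Hᵀ + R = [259]
K = P̄·Hᵀ·S⁻¹ = [-40/259; 11/259; -3/7]
x' = x̄ + K·y = [2451/259, -33/259, 2/7]
P' = (I − K·H)·P̄ = [6688/259 440/259 20/7; 440/259 656/259 26/7; 20/7 26/7 45/7]

x' = [2451/259, -33/259, 2/7]
P' = [6688/259 440/259 20/7; 440/259 656/259 26/7; 20/7 26/7 45/7]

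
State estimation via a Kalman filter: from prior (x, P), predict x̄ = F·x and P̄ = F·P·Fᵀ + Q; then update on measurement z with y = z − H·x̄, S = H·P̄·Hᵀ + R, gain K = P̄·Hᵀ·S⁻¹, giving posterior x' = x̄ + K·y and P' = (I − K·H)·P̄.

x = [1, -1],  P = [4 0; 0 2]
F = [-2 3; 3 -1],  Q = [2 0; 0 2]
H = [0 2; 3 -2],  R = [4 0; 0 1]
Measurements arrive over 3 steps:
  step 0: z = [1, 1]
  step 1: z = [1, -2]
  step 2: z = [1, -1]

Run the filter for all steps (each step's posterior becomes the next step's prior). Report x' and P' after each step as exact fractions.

step 0: x' = [984/1915, 350/1149], P' = [912/1915 214/383; 214/383 980/1149]
step 1: x' = [-286465/1243457, 813575/1243457], P' = [543094/1243457 622290/1243457; 622290/1243457 948898/1243457]
step 2: x' = [-2921447/84453025, 29327787/84453025], P' = [36439924/84453025 41681796/84453025; 41681796/84453025 191048102/253359075]

step 0: x̄ = F·x = [-5, 4]
step 0: P̄ = F·P·Fᵀ + Q = [36 -30; -30 40]
step 0: y = z − H·x̄ = [-7, 24]
step 0: S = H·P̄·Hᵀ + R = [164 -340; -340 845]
step 0: K = P̄·Hᵀ·S⁻¹ = [107/383 596/1915; 490/1149 -34/1149]
step 0: x' = x̄ + K·y = [984/1915, 350/1149]
step 0: P' = (I − K·H)·P̄ = [912/1915 214/383; 214/383 980/1149]
step 1: x̄ = F·x = [-218/1915, 7106/5745]
step 1: P̄ = F·P·Fᵀ + Q = [9338/1915 1398/1915; 1398/1915 21754/5745]
step 1: y = z − H·x̄ = [-8467/5745, 4684/5745]
step 1: S = H·P̄·Hᵀ + R = [109996/5745 -61852/5745; -61852/5745 294559/5745]
step 1: K = P̄·Hᵀ·S⁻¹ = [311145/1243457 384702/1243457; 474449/1243457 -30926/1243457]
step 1: x' = x̄ + K·y = [-286465/1243457, 813575/1243457]
step 1: P' = (I − K·H)·P̄ = [543094/1243457 622290/1243457; 622290/1243457 948898/1243457]
step 2: x̄ = F·x = [3013655/1243457, -1672970/1243457]
step 2: P̄ = F·P·Fᵀ + Q = [5731892/1243457 739932/1243457; 739932/1243457 4589918/1243457]
step 2: y = z − H·x̄ = [4589397/1243457, -13630362/1243457]
step 2: S = H·P̄·Hᵀ + R = [23333500/1243457 -13920080/1243457; -13920080/1243457 62310973/1243457]
step 2: K = P̄·Hᵀ·S⁻¹ = [20840898/84453025 5191236/16890605; 95524051/253359075 -1392008/50671815]
step 2: x' = x̄ + K·y = [-2921447/84453025, 29327787/84453025]
step 2: P' = (I − K·H)·P̄ = [36439924/84453025 41681796/84453025; 41681796/84453025 191048102/253359075]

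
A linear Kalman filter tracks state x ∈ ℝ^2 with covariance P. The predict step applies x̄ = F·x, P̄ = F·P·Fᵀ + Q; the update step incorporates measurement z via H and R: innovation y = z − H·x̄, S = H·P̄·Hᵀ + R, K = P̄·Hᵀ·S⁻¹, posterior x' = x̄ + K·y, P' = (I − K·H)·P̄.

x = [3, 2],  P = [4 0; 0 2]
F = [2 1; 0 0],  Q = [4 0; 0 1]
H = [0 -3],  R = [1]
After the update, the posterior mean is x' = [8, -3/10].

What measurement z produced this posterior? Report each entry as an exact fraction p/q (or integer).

z = [1]

x̄ = F·x = [8, 0]
P̄ = F·P·Fᵀ + Q = [22 0; 0 1]
S = H·P̄·Hᵀ + R = [10]
K = P̄·Hᵀ·S⁻¹ = [0; -3/10]
x' − x̄ = [0, -3/10] = K·y
y = (KᵀK)⁻¹·Kᵀ·(x' − x̄) = [1]
z = y + H·x̄ = [1] + [0] = [1]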